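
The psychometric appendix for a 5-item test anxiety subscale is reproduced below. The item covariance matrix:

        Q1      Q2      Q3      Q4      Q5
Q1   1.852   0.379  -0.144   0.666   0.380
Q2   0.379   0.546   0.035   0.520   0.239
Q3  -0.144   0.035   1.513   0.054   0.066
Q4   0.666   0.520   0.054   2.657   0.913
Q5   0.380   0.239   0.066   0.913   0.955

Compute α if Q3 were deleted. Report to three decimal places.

Remaining items: Q1, Q2, Q4, Q5 (k = 4).
ΣVar(i) = 1.852 + 0.546 + 2.657 + 0.955 = 6.010
σ²_T = 6.010 + 2 × 3.097 = 12.204
α (item deleted) = (4/3)·(1 − 6.010/12.204) = 0.677

α = 0.677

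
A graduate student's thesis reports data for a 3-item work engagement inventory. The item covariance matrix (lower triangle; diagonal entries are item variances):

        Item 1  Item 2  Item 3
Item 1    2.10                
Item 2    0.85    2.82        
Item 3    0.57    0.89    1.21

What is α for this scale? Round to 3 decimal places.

α = 0.645

Σσ²ᵢ = 2.10 + 2.82 + 1.21 = 6.13
Sum of off-diagonal covariances = 2.31
total variance = 6.13 + 2 × 2.31 = 10.75
α = (k/(k−1))·(1 − Σσ²ᵢ/total variance) = (3/2)·(1 − 6.13/10.75) = 0.645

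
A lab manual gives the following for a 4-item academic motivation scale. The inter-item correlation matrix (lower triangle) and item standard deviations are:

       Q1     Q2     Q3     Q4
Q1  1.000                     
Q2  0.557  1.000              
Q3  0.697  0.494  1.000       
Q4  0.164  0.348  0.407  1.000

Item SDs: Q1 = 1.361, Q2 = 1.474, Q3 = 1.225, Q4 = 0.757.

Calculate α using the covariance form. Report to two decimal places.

α = 0.77

Σσ²ᵢ = 1.361² + 1.474² + 1.225² + 0.757² = 6.0987
Covariances σ_ij = r_ij · s_i · s_j:
  σ(Q1,Q2) = 0.557 × 1.361 × 1.474 = 1.1174
  σ(Q1,Q3) = 0.697 × 1.361 × 1.225 = 1.1621
  σ(Q1,Q4) = 0.164 × 1.361 × 0.757 = 0.1690
  σ(Q2,Q3) = 0.494 × 1.474 × 1.225 = 0.8920
  σ(Q2,Q4) = 0.348 × 1.474 × 0.757 = 0.3883
  σ(Q3,Q4) = 0.407 × 1.225 × 0.757 = 0.3774
σ²_T = Σσ²ᵢ + 2·Σσ_ij = 6.0987 + 2 × 4.1062 = 14.3111
α = (4/3)·(1 − 6.0987/14.3111) = 0.77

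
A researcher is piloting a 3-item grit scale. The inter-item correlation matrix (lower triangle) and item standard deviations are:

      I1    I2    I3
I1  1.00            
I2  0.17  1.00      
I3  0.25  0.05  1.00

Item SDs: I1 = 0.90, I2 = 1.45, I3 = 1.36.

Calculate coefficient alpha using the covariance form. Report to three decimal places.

coefficient alpha = 0.312

Σσ²ᵢ = 0.90² + 1.45² + 1.36² = 4.7621
Covariances σ_ij = r_ij · s_i · s_j:
  σ(I1,I2) = 0.17 × 0.90 × 1.45 = 0.2219
  σ(I1,I3) = 0.25 × 0.90 × 1.36 = 0.3060
  σ(I2,I3) = 0.05 × 1.45 × 1.36 = 0.0986
σ²_T = Σσ²ᵢ + 2·Σσ_ij = 4.7621 + 2 × 0.6265 = 6.0151
α = (3/2)·(1 − 4.7621/6.0151) = 0.312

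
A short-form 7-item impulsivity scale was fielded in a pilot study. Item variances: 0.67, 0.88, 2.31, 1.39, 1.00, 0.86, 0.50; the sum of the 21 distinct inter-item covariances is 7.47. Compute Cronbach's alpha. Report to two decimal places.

α = 0.77

sum of item variances = 0.67 + 0.88 + 2.31 + 1.39 + 1.00 + 0.86 + 0.50 = 7.61
Sum of distinct covariances = 7.47
σ²_T = sum of item variances + 2·Σcov = 7.61 + 2 × 7.47 = 22.55
α = (7/6)·(1 − 7.61/22.55) = 0.77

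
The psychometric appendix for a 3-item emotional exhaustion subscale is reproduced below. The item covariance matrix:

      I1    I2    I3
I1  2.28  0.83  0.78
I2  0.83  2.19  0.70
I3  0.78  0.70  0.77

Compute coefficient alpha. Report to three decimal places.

coefficient alpha = 0.703

ΣVar(i) = 2.28 + 2.19 + 0.77 = 5.24
Σ_{i<j} σ_ij = 2.31
Var(T) = 5.24 + 2 × 2.31 = 9.86
α = (k/(k−1))·(1 − ΣVar(i)/Var(T)) = (3/2)·(1 − 5.24/9.86) = 0.703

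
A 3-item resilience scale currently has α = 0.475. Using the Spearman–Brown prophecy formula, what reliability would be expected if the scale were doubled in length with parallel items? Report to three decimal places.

predicted reliability = 0.644

Length factor m = 2
α' = m·α / (1 + (m−1)·α)
   = 2 × 0.475 / (1 + (2 − 1) × 0.475)
   = 0.9500 / 1.4750 = 0.644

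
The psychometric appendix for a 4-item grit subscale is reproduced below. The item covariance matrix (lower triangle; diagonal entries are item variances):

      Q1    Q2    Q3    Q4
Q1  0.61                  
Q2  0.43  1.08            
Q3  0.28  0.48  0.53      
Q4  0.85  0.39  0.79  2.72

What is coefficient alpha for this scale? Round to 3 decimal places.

sum of item variances = 0.61 + 1.08 + 0.53 + 2.72 = 4.94
Σ_{i<j} σ_ij = 3.22
Var(T) = 4.94 + 2 × 3.22 = 11.38
α = (k/(k−1))·(1 − sum of item variances/Var(T)) = (4/3)·(1 − 4.94/11.38) = 0.755

α = 0.755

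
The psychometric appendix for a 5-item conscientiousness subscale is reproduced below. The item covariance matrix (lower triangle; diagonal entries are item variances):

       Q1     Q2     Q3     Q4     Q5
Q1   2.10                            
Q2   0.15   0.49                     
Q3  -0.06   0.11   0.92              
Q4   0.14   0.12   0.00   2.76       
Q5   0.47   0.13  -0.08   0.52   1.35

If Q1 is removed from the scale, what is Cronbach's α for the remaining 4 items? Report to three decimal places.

α = 0.300

Remaining items: Q2, Q3, Q4, Q5 (k = 4).
Σσ²ᵢ = 0.49 + 0.92 + 2.76 + 1.35 = 5.52
σ²_T = 5.52 + 2 × 0.80 = 7.12
α (item deleted) = (4/3)·(1 − 5.52/7.12) = 0.300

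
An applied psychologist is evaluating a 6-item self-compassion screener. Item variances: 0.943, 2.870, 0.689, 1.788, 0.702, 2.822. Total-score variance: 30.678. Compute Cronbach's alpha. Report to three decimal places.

ΣVar(i) = 0.943 + 2.870 + 0.689 + 1.788 + 0.702 + 2.822 = 9.814
α = (k/(k−1))·(1 − ΣVar(i)/σ²_T) = (6/5)·(1 − 9.814/30.678) = 0.816

Cronbach's alpha = 0.816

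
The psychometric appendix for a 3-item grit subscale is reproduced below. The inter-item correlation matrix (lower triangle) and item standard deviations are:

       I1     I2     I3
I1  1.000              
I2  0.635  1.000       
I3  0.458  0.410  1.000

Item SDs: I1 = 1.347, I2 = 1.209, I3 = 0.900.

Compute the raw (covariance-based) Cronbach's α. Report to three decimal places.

α = 0.749

Σσ²ᵢ = 1.347² + 1.209² + 0.900² = 4.0861
Covariances σ_ij = r_ij · s_i · s_j:
  σ(I1,I2) = 0.635 × 1.347 × 1.209 = 1.0341
  σ(I1,I3) = 0.458 × 1.347 × 0.900 = 0.5552
  σ(I2,I3) = 0.410 × 1.209 × 0.900 = 0.4461
σ²_T = Σσ²ᵢ + 2·Σσ_ij = 4.0861 + 2 × 2.0354 = 8.1569
α = (3/2)·(1 − 4.0861/8.1569) = 0.749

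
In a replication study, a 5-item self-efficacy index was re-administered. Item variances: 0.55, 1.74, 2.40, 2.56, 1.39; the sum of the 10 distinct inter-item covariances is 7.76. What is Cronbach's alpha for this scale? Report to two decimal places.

Σσᵢ² = 0.55 + 1.74 + 2.40 + 2.56 + 1.39 = 8.64
Sum of distinct covariances = 7.76
σ²_total = Σσᵢ² + 2·Σcov = 8.64 + 2 × 7.76 = 24.16
α = (5/4)·(1 − 8.64/24.16) = 0.80

α = 0.80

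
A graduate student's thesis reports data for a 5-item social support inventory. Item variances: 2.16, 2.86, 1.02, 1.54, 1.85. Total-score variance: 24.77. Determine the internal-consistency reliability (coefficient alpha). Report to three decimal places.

Σσ²ᵢ = 2.16 + 2.86 + 1.02 + 1.54 + 1.85 = 9.43
α = (k/(k−1))·(1 − Σσ²ᵢ/total variance) = (5/4)·(1 − 9.43/24.77) = 0.774

α = 0.774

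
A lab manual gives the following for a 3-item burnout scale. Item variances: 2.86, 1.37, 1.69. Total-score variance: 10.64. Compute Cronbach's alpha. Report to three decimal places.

Cronbach's alpha = 0.665

sum of item variances = 2.86 + 1.37 + 1.69 = 5.92
α = (k/(k−1))·(1 − sum of item variances/Var(T)) = (3/2)·(1 − 5.92/10.64) = 0.665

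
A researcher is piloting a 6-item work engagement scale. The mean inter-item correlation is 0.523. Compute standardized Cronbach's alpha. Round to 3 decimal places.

Standardized α = k·r̄ / (1 + (k−1)·r̄) = 6 × 0.523 / (1 + 5 × 0.523)
  = 3.1380 / 3.6150 = 0.868

α = 0.868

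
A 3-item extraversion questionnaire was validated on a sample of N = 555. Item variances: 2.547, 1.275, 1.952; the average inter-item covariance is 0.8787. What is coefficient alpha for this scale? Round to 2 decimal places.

Σσᵢ² = 2.547 + 1.275 + 1.952 = 5.774
Sum of the 3 distinct covariances = 3 × 0.8787 = 2.6361
σ²_T = Σσᵢ² + 2·Σcov = 5.774 + 2 × 2.6361 = 11.0462
α = (3/2)·(1 − 5.774/11.0462) = 0.72

α = 0.72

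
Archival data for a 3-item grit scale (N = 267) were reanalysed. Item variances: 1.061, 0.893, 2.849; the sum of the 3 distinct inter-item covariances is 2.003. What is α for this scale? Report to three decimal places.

α = 0.682

ΣVar(i) = 1.061 + 0.893 + 2.849 = 4.803
Sum of distinct covariances = 2.003
σ²_total = ΣVar(i) + 2·Σcov = 4.803 + 2 × 2.003 = 8.809
α = (3/2)·(1 − 4.803/8.809) = 0.682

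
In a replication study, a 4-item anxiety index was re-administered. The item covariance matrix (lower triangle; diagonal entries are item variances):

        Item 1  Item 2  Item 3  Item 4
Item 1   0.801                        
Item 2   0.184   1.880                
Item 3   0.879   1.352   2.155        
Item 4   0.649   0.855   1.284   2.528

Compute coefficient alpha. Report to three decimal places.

coefficient alpha = 0.781

sum of item variances = 0.801 + 1.880 + 2.155 + 2.528 = 7.364
Sum of the distinct covariances = 5.203
total variance = 7.364 + 2 × 5.203 = 17.770
α = (k/(k−1))·(1 − sum of item variances/total variance) = (4/3)·(1 − 7.364/17.770) = 0.781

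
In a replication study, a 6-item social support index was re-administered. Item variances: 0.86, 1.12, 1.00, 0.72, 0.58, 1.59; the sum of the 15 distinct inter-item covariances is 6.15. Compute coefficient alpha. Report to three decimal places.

ΣVar(i) = 0.86 + 1.12 + 1.00 + 0.72 + 0.58 + 1.59 = 5.87
Sum of distinct covariances = 6.15
Var(T) = ΣVar(i) + 2·Σcov = 5.87 + 2 × 6.15 = 18.17
α = (6/5)·(1 − 5.87/18.17) = 0.812

coefficient alpha = 0.812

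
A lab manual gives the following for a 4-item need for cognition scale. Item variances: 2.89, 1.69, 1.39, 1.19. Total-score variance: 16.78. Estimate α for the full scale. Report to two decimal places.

Σσᵢ² = 2.89 + 1.69 + 1.39 + 1.19 = 7.16
α = (k/(k−1))·(1 − Σσᵢ²/Var(T)) = (4/3)·(1 − 7.16/16.78) = 0.76

α = 0.76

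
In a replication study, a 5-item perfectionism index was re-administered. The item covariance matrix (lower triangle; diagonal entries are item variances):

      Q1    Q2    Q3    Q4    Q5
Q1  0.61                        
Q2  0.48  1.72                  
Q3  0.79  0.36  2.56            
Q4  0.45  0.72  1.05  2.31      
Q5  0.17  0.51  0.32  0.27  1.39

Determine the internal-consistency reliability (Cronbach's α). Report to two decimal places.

Σσᵢ² = 0.61 + 1.72 + 2.56 + 2.31 + 1.39 = 8.59
Sum of the distinct covariances = 5.12
σ²_T = 8.59 + 2 × 5.12 = 18.83
α = (k/(k−1))·(1 − Σσᵢ²/σ²_T) = (5/4)·(1 − 8.59/18.83) = 0.68

α = 0.68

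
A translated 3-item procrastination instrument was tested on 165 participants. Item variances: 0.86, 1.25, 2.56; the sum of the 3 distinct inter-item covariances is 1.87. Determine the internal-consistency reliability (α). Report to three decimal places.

α = 0.667

Σσᵢ² = 0.86 + 1.25 + 2.56 = 4.67
Sum of distinct covariances = 1.87
σ²_T = Σσᵢ² + 2·Σcov = 4.67 + 2 × 1.87 = 8.41
α = (3/2)·(1 − 4.67/8.41) = 0.667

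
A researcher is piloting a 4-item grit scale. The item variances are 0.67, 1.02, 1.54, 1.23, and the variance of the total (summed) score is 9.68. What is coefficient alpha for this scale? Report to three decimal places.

coefficient alpha = 0.719

sum of item variances = 0.67 + 1.02 + 1.54 + 1.23 = 4.46
α = (k/(k−1))·(1 − sum of item variances/σ²_T) = (4/3)·(1 − 4.46/9.68) = 0.719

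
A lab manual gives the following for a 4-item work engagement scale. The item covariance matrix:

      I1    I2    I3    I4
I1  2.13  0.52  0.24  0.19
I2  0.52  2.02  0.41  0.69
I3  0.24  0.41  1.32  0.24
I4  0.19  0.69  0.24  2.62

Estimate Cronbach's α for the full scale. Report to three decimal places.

Cronbach's α = 0.482

Σσ²ᵢ = 2.13 + 2.02 + 1.32 + 2.62 = 8.09
Sum of the distinct covariances = 2.29
Var(T) = 8.09 + 2 × 2.29 = 12.67
α = (k/(k−1))·(1 − Σσ²ᵢ/Var(T)) = (4/3)·(1 − 8.09/12.67) = 0.482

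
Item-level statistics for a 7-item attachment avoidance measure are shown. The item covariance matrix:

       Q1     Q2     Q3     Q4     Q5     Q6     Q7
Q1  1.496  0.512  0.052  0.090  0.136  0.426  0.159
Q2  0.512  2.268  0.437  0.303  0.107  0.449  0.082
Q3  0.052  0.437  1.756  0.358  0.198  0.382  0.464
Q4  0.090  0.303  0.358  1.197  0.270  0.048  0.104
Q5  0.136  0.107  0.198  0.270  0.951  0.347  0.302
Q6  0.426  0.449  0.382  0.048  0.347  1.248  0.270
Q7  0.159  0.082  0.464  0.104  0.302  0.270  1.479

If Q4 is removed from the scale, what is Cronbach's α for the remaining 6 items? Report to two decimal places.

Remaining items: Q1, Q2, Q3, Q5, Q6, Q7 (k = 6).
ΣVar(i) = 1.496 + 2.268 + 1.756 + 0.951 + 1.248 + 1.479 = 9.198
Var(T) = 9.198 + 2 × 4.323 = 17.844
α (item deleted) = (6/5)·(1 − 9.198/17.844) = 0.58

Cronbach's α = 0.58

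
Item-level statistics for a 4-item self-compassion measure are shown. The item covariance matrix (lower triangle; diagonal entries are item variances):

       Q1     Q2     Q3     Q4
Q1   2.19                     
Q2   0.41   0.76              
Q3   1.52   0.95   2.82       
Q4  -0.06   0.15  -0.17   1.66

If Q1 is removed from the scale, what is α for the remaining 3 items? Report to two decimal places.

Remaining items: Q2, Q3, Q4 (k = 3).
Σσᵢ² = 0.76 + 2.82 + 1.66 = 5.24
total variance = 5.24 + 2 × 0.93 = 7.10
α (item deleted) = (3/2)·(1 − 5.24/7.10) = 0.39

α = 0.39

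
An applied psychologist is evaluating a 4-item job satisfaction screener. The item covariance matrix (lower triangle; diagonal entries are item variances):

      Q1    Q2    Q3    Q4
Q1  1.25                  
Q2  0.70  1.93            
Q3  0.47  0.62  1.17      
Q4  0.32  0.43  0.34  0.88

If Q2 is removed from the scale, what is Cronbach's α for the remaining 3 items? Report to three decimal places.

Remaining items: Q1, Q3, Q4 (k = 3).
sum of item variances = 1.25 + 1.17 + 0.88 = 3.30
total variance = 3.30 + 2 × 1.13 = 5.56
α (item deleted) = (3/2)·(1 − 3.30/5.56) = 0.610

Cronbach's α = 0.610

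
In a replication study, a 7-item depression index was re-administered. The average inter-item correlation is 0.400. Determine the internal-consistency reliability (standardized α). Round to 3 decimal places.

standardized α = 0.824

Standardized α = k·r̄ / (1 + (k−1)·r̄) = 7 × 0.400 / (1 + 6 × 0.400)
  = 2.8000 / 3.4000 = 0.824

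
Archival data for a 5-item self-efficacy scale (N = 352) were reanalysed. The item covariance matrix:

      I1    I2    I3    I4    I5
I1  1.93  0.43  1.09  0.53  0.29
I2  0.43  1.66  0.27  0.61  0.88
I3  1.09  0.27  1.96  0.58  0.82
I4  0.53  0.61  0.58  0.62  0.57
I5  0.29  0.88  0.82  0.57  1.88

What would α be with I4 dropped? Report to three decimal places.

Remaining items: I1, I2, I3, I5 (k = 4).
Σσᵢ² = 1.93 + 1.66 + 1.96 + 1.88 = 7.43
σ²_total = 7.43 + 2 × 3.78 = 14.99
α (item deleted) = (4/3)·(1 − 7.43/14.99) = 0.672

α = 0.672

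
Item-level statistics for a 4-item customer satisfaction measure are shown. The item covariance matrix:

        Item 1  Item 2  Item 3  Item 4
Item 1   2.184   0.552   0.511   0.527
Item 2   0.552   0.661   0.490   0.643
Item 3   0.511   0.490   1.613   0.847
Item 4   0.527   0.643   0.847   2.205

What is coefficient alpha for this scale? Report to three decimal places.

α = 0.690

Σσ²ᵢ = 2.184 + 0.661 + 1.613 + 2.205 = 6.663
Sum of the distinct covariances = 3.570
σ²_T = 6.663 + 2 × 3.570 = 13.803
α = (k/(k−1))·(1 − Σσ²ᵢ/σ²_T) = (4/3)·(1 − 6.663/13.803) = 0.690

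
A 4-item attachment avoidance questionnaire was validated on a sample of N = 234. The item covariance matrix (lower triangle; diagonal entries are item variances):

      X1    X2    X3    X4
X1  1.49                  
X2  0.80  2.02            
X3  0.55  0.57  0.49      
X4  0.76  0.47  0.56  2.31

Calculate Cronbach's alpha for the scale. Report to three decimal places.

ΣVar(i) = 1.49 + 2.02 + 0.49 + 2.31 = 6.31
Sum of the distinct covariances = 3.71
σ²_T = 6.31 + 2 × 3.71 = 13.73
α = (k/(k−1))·(1 − ΣVar(i)/σ²_T) = (4/3)·(1 − 6.31/13.73) = 0.721

Cronbach's alpha = 0.721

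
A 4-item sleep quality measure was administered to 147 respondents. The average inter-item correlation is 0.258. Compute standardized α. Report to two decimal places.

Standardized α = k·r̄ / (1 + (k−1)·r̄) = 4 × 0.258 / (1 + 3 × 0.258)
  = 1.0320 / 1.7740 = 0.58

standardized α = 0.58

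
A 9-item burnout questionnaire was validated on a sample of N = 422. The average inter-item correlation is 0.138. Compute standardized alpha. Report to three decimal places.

Standardized α = k·r̄ / (1 + (k−1)·r̄) = 9 × 0.138 / (1 + 8 × 0.138)
  = 1.2420 / 2.1040 = 0.590

standardized alpha = 0.590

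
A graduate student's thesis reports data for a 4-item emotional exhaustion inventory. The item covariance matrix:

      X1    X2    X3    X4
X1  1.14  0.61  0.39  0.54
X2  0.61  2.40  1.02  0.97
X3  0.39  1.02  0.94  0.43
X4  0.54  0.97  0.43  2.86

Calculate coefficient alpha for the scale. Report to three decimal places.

ΣVar(i) = 1.14 + 2.40 + 0.94 + 2.86 = 7.34
Sum of the distinct covariances = 3.96
σ²_total = 7.34 + 2 × 3.96 = 15.26
α = (k/(k−1))·(1 − ΣVar(i)/σ²_total) = (4/3)·(1 − 7.34/15.26) = 0.692

α = 0.692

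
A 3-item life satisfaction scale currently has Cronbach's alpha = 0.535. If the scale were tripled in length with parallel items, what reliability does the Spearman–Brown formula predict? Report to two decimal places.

Length factor m = 3
α' = m·α / (1 + (m−1)·α)
   = 3 × 0.535 / (1 + (3 − 1) × 0.535)
   = 1.6050 / 2.0700 = 0.78

predicted reliability = 0.78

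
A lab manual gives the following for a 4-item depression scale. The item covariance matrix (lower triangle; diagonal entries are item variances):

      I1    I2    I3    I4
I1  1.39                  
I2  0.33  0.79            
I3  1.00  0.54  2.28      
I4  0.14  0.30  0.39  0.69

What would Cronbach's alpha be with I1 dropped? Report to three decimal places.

α = 0.593

Remaining items: I2, I3, I4 (k = 3).
Σσ²ᵢ = 0.79 + 2.28 + 0.69 = 3.76
total variance = 3.76 + 2 × 1.23 = 6.22
α (item deleted) = (3/2)·(1 − 3.76/6.22) = 0.593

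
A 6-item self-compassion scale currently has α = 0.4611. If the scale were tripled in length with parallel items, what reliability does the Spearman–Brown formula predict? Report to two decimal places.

Length factor m = 3
α' = m·α / (1 + (m−1)·α)
   = 3 × 0.4611 / (1 + (3 − 1) × 0.4611)
   = 1.3833 / 1.9222 = 0.72

predicted reliability = 0.72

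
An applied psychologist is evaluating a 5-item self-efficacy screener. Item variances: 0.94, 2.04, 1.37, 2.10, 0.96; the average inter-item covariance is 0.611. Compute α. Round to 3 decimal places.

α = 0.778

sum of item variances = 0.94 + 2.04 + 1.37 + 2.10 + 0.96 = 7.41
Sum of the 10 distinct covariances = 10 × 0.611 = 6.110
Var(T) = sum of item variances + 2·Σcov = 7.41 + 2 × 6.110 = 19.630
α = (5/4)·(1 − 7.41/19.630) = 0.778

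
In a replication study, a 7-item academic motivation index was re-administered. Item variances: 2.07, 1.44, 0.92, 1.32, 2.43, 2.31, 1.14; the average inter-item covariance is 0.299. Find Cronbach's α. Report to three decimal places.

ΣVar(i) = 2.07 + 1.44 + 0.92 + 1.32 + 2.43 + 2.31 + 1.14 = 11.63
Sum of the 21 distinct covariances = 21 × 0.299 = 6.279
σ²_total = ΣVar(i) + 2·Σcov = 11.63 + 2 × 6.279 = 24.188
α = (7/6)·(1 − 11.63/24.188) = 0.606

Cronbach's α = 0.606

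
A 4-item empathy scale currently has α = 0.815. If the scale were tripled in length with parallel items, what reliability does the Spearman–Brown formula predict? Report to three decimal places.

Length factor m = 3
α' = m·α / (1 + (m−1)·α)
   = 3 × 0.815 / (1 + (3 − 1) × 0.815)
   = 2.4450 / 2.6300 = 0.930

predicted reliability = 0.930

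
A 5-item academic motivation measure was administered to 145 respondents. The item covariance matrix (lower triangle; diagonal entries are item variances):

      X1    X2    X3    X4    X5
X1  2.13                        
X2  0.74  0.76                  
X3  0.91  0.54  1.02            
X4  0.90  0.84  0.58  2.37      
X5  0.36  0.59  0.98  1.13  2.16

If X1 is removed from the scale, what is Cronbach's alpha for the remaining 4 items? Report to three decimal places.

α = 0.795

Remaining items: X2, X3, X4, X5 (k = 4).
Σσᵢ² = 0.76 + 1.02 + 2.37 + 2.16 = 6.31
σ²_T = 6.31 + 2 × 4.66 = 15.63
α (item deleted) = (4/3)·(1 − 6.31/15.63) = 0.795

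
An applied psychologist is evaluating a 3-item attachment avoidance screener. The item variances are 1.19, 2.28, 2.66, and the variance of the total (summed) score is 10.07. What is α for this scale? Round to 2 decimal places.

α = 0.59

ΣVar(i) = 1.19 + 2.28 + 2.66 = 6.13
α = (k/(k−1))·(1 − ΣVar(i)/σ²_total) = (3/2)·(1 − 6.13/10.07) = 0.59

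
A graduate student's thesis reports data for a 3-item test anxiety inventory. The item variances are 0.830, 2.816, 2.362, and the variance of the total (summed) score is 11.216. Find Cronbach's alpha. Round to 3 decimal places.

Cronbach's alpha = 0.697

Σσ²ᵢ = 0.830 + 2.816 + 2.362 = 6.008
α = (k/(k−1))·(1 − Σσ²ᵢ/Var(T)) = (3/2)·(1 − 6.008/11.216) = 0.697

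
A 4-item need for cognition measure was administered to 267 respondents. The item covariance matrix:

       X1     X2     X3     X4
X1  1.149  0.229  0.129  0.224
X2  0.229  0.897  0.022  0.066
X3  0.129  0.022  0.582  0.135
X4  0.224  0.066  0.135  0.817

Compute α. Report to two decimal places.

α = 0.42

ΣVar(i) = 1.149 + 0.897 + 0.582 + 0.817 = 3.445
Σ_{i<j} σ_ij = 0.805
total variance = 3.445 + 2 × 0.805 = 5.055
α = (k/(k−1))·(1 − ΣVar(i)/total variance) = (4/3)·(1 − 3.445/5.055) = 0.42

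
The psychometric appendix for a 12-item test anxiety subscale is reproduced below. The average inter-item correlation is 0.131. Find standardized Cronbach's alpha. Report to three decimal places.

Standardized α = k·r̄ / (1 + (k−1)·r̄) = 12 × 0.131 / (1 + 11 × 0.131)
  = 1.5720 / 2.4410 = 0.644

α = 0.644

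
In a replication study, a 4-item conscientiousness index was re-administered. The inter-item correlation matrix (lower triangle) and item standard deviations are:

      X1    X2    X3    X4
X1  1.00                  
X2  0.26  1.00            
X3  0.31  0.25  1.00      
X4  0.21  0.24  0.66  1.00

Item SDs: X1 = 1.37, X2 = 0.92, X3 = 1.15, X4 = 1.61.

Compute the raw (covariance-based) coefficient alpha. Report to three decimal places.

α = 0.646

Σσ²ᵢ = 1.37² + 0.92² + 1.15² + 1.61² = 6.6379
Covariances σ_ij = r_ij · s_i · s_j:
  σ(X1,X2) = 0.26 × 1.37 × 0.92 = 0.3277
  σ(X1,X3) = 0.31 × 1.37 × 1.15 = 0.4884
  σ(X1,X4) = 0.21 × 1.37 × 1.61 = 0.4632
  σ(X2,X3) = 0.25 × 0.92 × 1.15 = 0.2645
  σ(X2,X4) = 0.24 × 0.92 × 1.61 = 0.3555
  σ(X3,X4) = 0.66 × 1.15 × 1.61 = 1.2220
σ²_T = Σσ²ᵢ + 2·Σσ_ij = 6.6379 + 2 × 3.1213 = 12.8805
α = (4/3)·(1 − 6.6379/12.8805) = 0.646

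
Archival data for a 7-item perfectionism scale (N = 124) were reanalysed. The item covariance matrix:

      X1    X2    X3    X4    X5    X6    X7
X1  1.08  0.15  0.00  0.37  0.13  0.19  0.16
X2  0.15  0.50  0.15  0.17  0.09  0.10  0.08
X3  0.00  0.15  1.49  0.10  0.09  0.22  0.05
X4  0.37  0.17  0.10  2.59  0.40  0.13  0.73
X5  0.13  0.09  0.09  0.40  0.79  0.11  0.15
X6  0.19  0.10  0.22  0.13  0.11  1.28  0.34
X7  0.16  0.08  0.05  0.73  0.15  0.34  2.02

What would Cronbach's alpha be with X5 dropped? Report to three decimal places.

α = 0.475

Remaining items: X1, X2, X3, X4, X6, X7 (k = 6).
ΣVar(i) = 1.08 + 0.50 + 1.49 + 2.59 + 1.28 + 2.02 = 8.96
σ²_total = 8.96 + 2 × 2.94 = 14.84
α (item deleted) = (6/5)·(1 − 8.96/14.84) = 0.475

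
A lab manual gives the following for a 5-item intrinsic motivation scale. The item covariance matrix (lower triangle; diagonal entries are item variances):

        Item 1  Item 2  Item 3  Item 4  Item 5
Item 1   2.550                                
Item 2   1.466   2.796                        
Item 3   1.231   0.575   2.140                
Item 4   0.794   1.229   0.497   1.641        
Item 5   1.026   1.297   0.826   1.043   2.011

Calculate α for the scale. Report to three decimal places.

Σσᵢ² = 2.550 + 2.796 + 2.140 + 1.641 + 2.011 = 11.138
Sum of the distinct covariances = 9.984
σ²_total = 11.138 + 2 × 9.984 = 31.106
α = (k/(k−1))·(1 − Σσᵢ²/σ²_total) = (5/4)·(1 − 11.138/31.106) = 0.802

α = 0.802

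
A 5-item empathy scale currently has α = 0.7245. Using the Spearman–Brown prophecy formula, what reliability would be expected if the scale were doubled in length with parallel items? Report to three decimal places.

predicted reliability = 0.840

Length factor m = 2
α' = m·α / (1 + (m−1)·α)
   = 2 × 0.7245 / (1 + (2 − 1) × 0.7245)
   = 1.4490 / 1.7245 = 0.840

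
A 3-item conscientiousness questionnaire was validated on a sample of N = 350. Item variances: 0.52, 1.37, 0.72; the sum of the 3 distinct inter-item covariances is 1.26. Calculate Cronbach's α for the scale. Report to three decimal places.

ΣVar(i) = 0.52 + 1.37 + 0.72 = 2.61
Sum of distinct covariances = 1.26
σ²_T = ΣVar(i) + 2·Σcov = 2.61 + 2 × 1.26 = 5.13
α = (3/2)·(1 − 2.61/5.13) = 0.737

α = 0.737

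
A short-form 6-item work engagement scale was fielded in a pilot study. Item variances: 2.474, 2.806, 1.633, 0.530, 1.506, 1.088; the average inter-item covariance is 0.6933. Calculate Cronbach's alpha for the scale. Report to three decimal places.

Cronbach's alpha = 0.809

Σσᵢ² = 2.474 + 2.806 + 1.633 + 0.530 + 1.506 + 1.088 = 10.037
Sum of the 15 distinct covariances = 15 × 0.6933 = 10.3995
σ²_T = Σσᵢ² + 2·Σcov = 10.037 + 2 × 10.3995 = 30.8360
α = (6/5)·(1 − 10.037/30.8360) = 0.809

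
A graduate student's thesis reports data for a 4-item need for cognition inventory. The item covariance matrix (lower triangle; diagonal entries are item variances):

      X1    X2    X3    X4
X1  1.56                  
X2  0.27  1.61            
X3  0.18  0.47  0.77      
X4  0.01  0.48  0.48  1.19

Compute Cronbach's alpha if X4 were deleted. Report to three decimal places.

Remaining items: X1, X2, X3 (k = 3).
Σσ²ᵢ = 1.56 + 1.61 + 0.77 = 3.94
total variance = 3.94 + 2 × 0.92 = 5.78
α (item deleted) = (3/2)·(1 − 3.94/5.78) = 0.478

α = 0.478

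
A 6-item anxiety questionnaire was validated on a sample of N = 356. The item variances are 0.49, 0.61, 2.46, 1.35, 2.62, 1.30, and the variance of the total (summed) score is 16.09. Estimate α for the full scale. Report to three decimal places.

α = 0.541

sum of item variances = 0.49 + 0.61 + 2.46 + 1.35 + 2.62 + 1.30 = 8.83
α = (k/(k−1))·(1 − sum of item variances/total variance) = (6/5)·(1 − 8.83/16.09) = 0.541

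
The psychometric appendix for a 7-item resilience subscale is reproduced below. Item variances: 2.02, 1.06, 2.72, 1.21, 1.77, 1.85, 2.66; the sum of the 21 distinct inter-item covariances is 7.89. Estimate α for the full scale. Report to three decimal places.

ΣVar(i) = 2.02 + 1.06 + 2.72 + 1.21 + 1.77 + 1.85 + 2.66 = 13.29
Sum of distinct covariances = 7.89
Var(T) = ΣVar(i) + 2·Σcov = 13.29 + 2 × 7.89 = 29.07
α = (7/6)·(1 − 13.29/29.07) = 0.633

α = 0.633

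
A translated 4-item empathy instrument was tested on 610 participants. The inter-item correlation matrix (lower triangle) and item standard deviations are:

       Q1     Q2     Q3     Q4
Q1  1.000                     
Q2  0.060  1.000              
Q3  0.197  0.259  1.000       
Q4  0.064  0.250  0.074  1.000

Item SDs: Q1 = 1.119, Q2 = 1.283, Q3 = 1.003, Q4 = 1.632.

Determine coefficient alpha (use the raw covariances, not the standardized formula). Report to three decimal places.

Σσ²ᵢ = 1.119² + 1.283² + 1.003² + 1.632² = 6.5677
Covariances σ_ij = r_ij · s_i · s_j:
  σ(Q1,Q2) = 0.060 × 1.119 × 1.283 = 0.0861
  σ(Q1,Q3) = 0.197 × 1.119 × 1.003 = 0.2211
  σ(Q1,Q4) = 0.064 × 1.119 × 1.632 = 0.1169
  σ(Q2,Q3) = 0.259 × 1.283 × 1.003 = 0.3333
  σ(Q2,Q4) = 0.250 × 1.283 × 1.632 = 0.5235
  σ(Q3,Q4) = 0.074 × 1.003 × 1.632 = 0.1211
σ²_T = Σσ²ᵢ + 2·Σσ_ij = 6.5677 + 2 × 1.4020 = 9.3717
α = (4/3)·(1 − 6.5677/9.3717) = 0.399

coefficient alpha = 0.399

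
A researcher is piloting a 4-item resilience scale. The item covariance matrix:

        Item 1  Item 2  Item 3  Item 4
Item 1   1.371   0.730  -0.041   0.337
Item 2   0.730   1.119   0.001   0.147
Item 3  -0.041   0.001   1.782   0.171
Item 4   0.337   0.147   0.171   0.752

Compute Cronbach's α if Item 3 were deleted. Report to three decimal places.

Cronbach's α = 0.642

Remaining items: Item 1, Item 2, Item 4 (k = 3).
Σσ²ᵢ = 1.371 + 1.119 + 0.752 = 3.242
σ²_T = 3.242 + 2 × 1.214 = 5.670
α (item deleted) = (3/2)·(1 − 3.242/5.670) = 0.642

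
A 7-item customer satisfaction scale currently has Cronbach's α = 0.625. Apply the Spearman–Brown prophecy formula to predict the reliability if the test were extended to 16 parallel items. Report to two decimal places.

Length factor m = 16/7 = 2.2857
α' = m·α / (1 + (m−1)·α)
   = 16/7 × 0.625 / (1 + (16/7 − 1) × 0.625)
   = 1.4286 / 1.8036 = 0.79

predicted reliability = 0.79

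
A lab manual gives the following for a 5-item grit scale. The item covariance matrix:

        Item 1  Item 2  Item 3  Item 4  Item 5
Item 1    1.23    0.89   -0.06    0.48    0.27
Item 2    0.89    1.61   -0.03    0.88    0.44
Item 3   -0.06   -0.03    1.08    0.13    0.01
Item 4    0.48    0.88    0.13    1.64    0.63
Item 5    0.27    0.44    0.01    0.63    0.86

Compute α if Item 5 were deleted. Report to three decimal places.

Remaining items: Item 1, Item 2, Item 3, Item 4 (k = 4).
Σσᵢ² = 1.23 + 1.61 + 1.08 + 1.64 = 5.56
Var(T) = 5.56 + 2 × 2.29 = 10.14
α (item deleted) = (4/3)·(1 − 5.56/10.14) = 0.602

α = 0.602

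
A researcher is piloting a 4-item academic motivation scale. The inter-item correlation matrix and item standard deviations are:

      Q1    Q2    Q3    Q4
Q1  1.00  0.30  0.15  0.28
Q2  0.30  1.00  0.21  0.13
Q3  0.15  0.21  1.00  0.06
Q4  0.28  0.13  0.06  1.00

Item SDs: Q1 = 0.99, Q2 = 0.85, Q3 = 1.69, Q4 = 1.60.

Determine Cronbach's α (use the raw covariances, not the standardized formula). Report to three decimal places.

Σσ²ᵢ = 0.99² + 0.85² + 1.69² + 1.60² = 7.1187
Covariances σ_ij = r_ij · s_i · s_j:
  σ(Q1,Q2) = 0.30 × 0.99 × 0.85 = 0.2525
  σ(Q1,Q3) = 0.15 × 0.99 × 1.69 = 0.2510
  σ(Q1,Q4) = 0.28 × 0.99 × 1.60 = 0.4435
  σ(Q2,Q3) = 0.21 × 0.85 × 1.69 = 0.3017
  σ(Q2,Q4) = 0.13 × 0.85 × 1.60 = 0.1768
  σ(Q3,Q4) = 0.06 × 1.69 × 1.60 = 0.1622
σ²_T = Σσ²ᵢ + 2·Σσ_ij = 7.1187 + 2 × 1.5877 = 10.2941
α = (4/3)·(1 − 7.1187/10.2941) = 0.411

Cronbach's α = 0.411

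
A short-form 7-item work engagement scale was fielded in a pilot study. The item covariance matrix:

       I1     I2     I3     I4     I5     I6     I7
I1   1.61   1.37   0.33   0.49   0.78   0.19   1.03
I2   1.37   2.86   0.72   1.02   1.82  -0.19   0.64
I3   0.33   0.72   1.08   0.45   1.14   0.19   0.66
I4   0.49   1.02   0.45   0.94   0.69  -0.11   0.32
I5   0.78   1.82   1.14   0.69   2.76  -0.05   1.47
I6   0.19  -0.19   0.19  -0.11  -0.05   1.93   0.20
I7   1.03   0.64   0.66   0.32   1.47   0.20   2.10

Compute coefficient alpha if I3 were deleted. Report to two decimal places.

Remaining items: I1, I2, I4, I5, I6, I7 (k = 6).
Σσᵢ² = 1.61 + 2.86 + 0.94 + 2.76 + 1.93 + 2.10 = 12.20
total variance = 12.20 + 2 × 9.67 = 31.54
α (item deleted) = (6/5)·(1 − 12.20/31.54) = 0.74

α = 0.74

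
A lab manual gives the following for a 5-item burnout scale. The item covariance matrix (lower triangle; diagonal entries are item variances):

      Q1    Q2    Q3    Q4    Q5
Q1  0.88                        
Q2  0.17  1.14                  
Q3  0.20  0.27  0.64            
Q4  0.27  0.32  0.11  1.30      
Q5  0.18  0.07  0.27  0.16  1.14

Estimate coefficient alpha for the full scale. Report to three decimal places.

α = 0.553

Σσᵢ² = 0.88 + 1.14 + 0.64 + 1.30 + 1.14 = 5.10
Σ_{i<j} σ_ij = 2.02
total variance = 5.10 + 2 × 2.02 = 9.14
α = (k/(k−1))·(1 − Σσᵢ²/total variance) = (5/4)·(1 − 5.10/9.14) = 0.553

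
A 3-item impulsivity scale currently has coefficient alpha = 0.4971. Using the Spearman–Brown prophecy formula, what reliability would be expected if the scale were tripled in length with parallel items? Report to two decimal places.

predicted reliability = 0.75

Length factor m = 3
α' = m·α / (1 + (m−1)·α)
   = 3 × 0.4971 / (1 + (3 − 1) × 0.4971)
   = 1.4913 / 1.9942 = 0.75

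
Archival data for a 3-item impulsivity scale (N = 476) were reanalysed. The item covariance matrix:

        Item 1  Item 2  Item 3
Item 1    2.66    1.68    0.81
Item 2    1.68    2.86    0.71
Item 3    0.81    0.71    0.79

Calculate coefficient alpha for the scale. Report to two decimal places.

ΣVar(i) = 2.66 + 2.86 + 0.79 = 6.31
Σ_{i<j} σ_ij = 3.20
total variance = 6.31 + 2 × 3.20 = 12.71
α = (k/(k−1))·(1 − ΣVar(i)/total variance) = (3/2)·(1 − 6.31/12.71) = 0.76

coefficient alpha = 0.76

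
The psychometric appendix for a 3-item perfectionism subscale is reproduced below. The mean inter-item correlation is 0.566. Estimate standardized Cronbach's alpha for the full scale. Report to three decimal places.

α = 0.796

Standardized α = k·r̄ / (1 + (k−1)·r̄) = 3 × 0.566 / (1 + 2 × 0.566)
  = 1.6980 / 2.1320 = 0.796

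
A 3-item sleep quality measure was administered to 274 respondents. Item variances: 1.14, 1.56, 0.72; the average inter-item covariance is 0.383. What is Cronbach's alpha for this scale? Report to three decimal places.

ΣVar(i) = 1.14 + 1.56 + 0.72 = 3.42
Sum of the 3 distinct covariances = 3 × 0.383 = 1.149
total variance = ΣVar(i) + 2·Σcov = 3.42 + 2 × 1.149 = 5.718
α = (3/2)·(1 − 3.42/5.718) = 0.603

α = 0.603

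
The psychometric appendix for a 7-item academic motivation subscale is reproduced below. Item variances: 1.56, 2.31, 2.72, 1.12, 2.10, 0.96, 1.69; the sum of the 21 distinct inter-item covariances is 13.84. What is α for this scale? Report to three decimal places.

Σσ²ᵢ = 1.56 + 2.31 + 2.72 + 1.12 + 2.10 + 0.96 + 1.69 = 12.46
Sum of distinct covariances = 13.84
σ²_total = Σσ²ᵢ + 2·Σcov = 12.46 + 2 × 13.84 = 40.14
α = (7/6)·(1 − 12.46/40.14) = 0.805

α = 0.805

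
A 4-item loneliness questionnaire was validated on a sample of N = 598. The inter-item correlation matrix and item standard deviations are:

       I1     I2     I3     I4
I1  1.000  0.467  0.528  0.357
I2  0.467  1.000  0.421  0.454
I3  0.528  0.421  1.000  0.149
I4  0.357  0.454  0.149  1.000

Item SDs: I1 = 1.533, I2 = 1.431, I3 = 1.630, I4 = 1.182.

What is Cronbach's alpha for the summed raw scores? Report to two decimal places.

Cronbach's alpha = 0.72

Σσ²ᵢ = 1.533² + 1.431² + 1.630² + 1.182² = 8.4519
Covariances σ_ij = r_ij · s_i · s_j:
  σ(I1,I2) = 0.467 × 1.533 × 1.431 = 1.0245
  σ(I1,I3) = 0.528 × 1.533 × 1.630 = 1.3194
  σ(I1,I4) = 0.357 × 1.533 × 1.182 = 0.6469
  σ(I2,I3) = 0.421 × 1.431 × 1.630 = 0.9820
  σ(I2,I4) = 0.454 × 1.431 × 1.182 = 0.7679
  σ(I3,I4) = 0.149 × 1.630 × 1.182 = 0.2871
σ²_T = Σσ²ᵢ + 2·Σσ_ij = 8.4519 + 2 × 5.0278 = 18.5075
α = (4/3)·(1 − 8.4519/18.5075) = 0.72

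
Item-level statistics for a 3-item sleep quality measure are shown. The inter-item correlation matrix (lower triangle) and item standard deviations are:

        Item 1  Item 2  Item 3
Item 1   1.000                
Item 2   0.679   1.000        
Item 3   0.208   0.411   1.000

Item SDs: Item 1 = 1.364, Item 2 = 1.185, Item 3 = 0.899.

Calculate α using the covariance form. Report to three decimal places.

α = 0.702

Σσ²ᵢ = 1.364² + 1.185² + 0.899² = 4.0729
Covariances σ_ij = r_ij · s_i · s_j:
  σ(Item 1,Item 2) = 0.679 × 1.364 × 1.185 = 1.0975
  σ(Item 1,Item 3) = 0.208 × 1.364 × 0.899 = 0.2551
  σ(Item 2,Item 3) = 0.411 × 1.185 × 0.899 = 0.4378
σ²_T = Σσ²ᵢ + 2·Σσ_ij = 4.0729 + 2 × 1.7904 = 7.6537
α = (3/2)·(1 − 4.0729/7.6537) = 0.702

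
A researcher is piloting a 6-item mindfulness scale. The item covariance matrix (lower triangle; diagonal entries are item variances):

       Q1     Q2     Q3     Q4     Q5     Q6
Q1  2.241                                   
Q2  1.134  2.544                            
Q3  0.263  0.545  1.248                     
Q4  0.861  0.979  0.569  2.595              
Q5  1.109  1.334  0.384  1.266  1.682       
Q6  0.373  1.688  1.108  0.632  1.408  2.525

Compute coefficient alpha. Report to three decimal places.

Σσᵢ² = 2.241 + 2.544 + 1.248 + 2.595 + 1.682 + 2.525 = 12.835
Σ_{i<j} σ_ij = 13.653
σ²_T = 12.835 + 2 × 13.653 = 40.141
α = (k/(k−1))·(1 − Σσᵢ²/σ²_T) = (6/5)·(1 − 12.835/40.141) = 0.816

α = 0.816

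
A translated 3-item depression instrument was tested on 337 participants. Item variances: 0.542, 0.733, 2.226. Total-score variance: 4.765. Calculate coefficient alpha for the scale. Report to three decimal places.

α = 0.398

sum of item variances = 0.542 + 0.733 + 2.226 = 3.501
α = (k/(k−1))·(1 − sum of item variances/total variance) = (3/2)·(1 − 3.501/4.765) = 0.398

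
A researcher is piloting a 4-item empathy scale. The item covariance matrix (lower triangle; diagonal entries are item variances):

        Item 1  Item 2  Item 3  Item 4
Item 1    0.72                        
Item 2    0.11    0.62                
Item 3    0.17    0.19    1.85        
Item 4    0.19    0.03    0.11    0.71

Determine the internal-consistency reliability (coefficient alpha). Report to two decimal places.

sum of item variances = 0.72 + 0.62 + 1.85 + 0.71 = 3.90
Σ_{i<j} σ_ij = 0.80
σ²_total = 3.90 + 2 × 0.80 = 5.50
α = (k/(k−1))·(1 − sum of item variances/σ²_total) = (4/3)·(1 − 3.90/5.50) = 0.39

coefficient alpha = 0.39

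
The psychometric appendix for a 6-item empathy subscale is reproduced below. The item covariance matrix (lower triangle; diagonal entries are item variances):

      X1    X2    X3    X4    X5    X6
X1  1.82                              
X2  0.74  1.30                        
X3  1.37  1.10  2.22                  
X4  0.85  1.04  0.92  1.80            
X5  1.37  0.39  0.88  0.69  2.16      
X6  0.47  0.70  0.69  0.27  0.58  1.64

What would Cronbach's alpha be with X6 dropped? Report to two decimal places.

Remaining items: X1, X2, X3, X4, X5 (k = 5).
sum of item variances = 1.82 + 1.30 + 2.22 + 1.80 + 2.16 = 9.30
Var(T) = 9.30 + 2 × 9.35 = 28.00
α (item deleted) = (5/4)·(1 − 9.30/28.00) = 0.83

α = 0.83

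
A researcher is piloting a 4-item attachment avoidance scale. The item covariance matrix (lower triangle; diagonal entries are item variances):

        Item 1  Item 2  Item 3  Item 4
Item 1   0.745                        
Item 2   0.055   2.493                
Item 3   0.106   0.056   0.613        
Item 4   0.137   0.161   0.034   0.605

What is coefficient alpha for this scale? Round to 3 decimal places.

coefficient alpha = 0.264

Σσ²ᵢ = 0.745 + 2.493 + 0.613 + 0.605 = 4.456
Σ_{i<j} σ_ij = 0.549
total variance = 4.456 + 2 × 0.549 = 5.554
α = (k/(k−1))·(1 − Σσ²ᵢ/total variance) = (4/3)·(1 − 4.456/5.554) = 0.264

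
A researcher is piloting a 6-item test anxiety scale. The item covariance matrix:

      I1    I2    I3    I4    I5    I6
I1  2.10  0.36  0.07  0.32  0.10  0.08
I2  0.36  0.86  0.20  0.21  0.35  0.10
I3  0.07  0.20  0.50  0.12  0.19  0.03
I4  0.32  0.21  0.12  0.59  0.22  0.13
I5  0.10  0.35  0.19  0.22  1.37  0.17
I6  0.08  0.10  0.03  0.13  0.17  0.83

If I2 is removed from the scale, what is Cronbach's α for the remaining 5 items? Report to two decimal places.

Remaining items: I1, I3, I4, I5, I6 (k = 5).
Σσ²ᵢ = 2.10 + 0.50 + 0.59 + 1.37 + 0.83 = 5.39
σ²_total = 5.39 + 2 × 1.43 = 8.25
α (item deleted) = (5/4)·(1 − 5.39/8.25) = 0.43

α = 0.43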